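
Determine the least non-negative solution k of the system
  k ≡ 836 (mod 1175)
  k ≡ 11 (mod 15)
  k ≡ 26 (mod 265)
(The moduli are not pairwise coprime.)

81911

gcd(1175, 15) = 5 and 5 | (11 − 836), so the pair is consistent; merging gives k ≡ 836 (mod 3525), where 3525 = lcm(1175, 15).
gcd(3525, 265) = 5 and 5 | (26 − 836), so the pair is consistent; merging gives k ≡ 81911 (mod 186825), where 186825 = lcm(3525, 265).
The solution is unique modulo lcm(1175, 15, 265) = 186825.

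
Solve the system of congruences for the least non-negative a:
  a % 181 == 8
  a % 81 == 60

1275

From a ≡ 8 (mod 181) write a = 8 + 181t. Substituting into a ≡ 60 (mod 81) gives 181t ≡ 52 (mod 81), and since 19⁻¹ ≡ 64 (mod 81), t ≡ 7. Hence a ≡ 8 + 181·7 = 1275 (mod 14661).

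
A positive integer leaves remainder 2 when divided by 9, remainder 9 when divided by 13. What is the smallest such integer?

74

From k ≡ 2 (mod 9) write k = 2 + 9t. Substituting into k ≡ 9 (mod 13) gives 9t ≡ 7 (mod 13), and since 9⁻¹ ≡ 3 (mod 13), t ≡ 8. Hence k ≡ 2 + 9·8 = 74 (mod 117).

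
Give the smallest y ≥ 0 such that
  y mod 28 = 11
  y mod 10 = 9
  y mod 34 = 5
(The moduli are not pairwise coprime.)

39

gcd(28, 10) = 2 and 2 | (9 − 11), so the pair is consistent; merging gives y ≡ 39 (mod 140), where 140 = lcm(28, 10).
gcd(140, 34) = 2 and 2 | (5 − 39), so the pair is consistent; merging gives y ≡ 39 (mod 2380), where 2380 = lcm(140, 34).
The solution is unique modulo lcm(28, 10, 34) = 2380.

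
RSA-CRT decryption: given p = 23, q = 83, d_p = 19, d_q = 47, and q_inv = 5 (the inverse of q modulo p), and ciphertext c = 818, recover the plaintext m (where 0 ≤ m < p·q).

439

m₁ = c^(d_p) mod p: c ≡ 13 (mod 23), and 13^19 mod 23 = 2.
m₂ = c^(d_q) mod q: c ≡ 71 (mod 83), and 71^47 mod 83 = 24.
h = q_inv·(m₁ − m₂) mod p = 5·(2 − 24) mod 23 = 5.
m = m₂ + h·q = 24 + 5·83 = 439.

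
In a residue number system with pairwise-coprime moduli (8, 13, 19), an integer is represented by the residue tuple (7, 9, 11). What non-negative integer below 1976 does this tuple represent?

The moduli are pairwise coprime; N = 8·13·19 = 1976.
N/8 = 247; 247 ≡ 7 (mod 8); 7·7 ≡ 1, so inverse 7.
N/13 = 152; 152 ≡ 9 (mod 13); 9·3 ≡ 1, so inverse 3.
N/19 = 104; 104 ≡ 9 (mod 19); 9·17 ≡ 1, so inverse 17.
x ≡ 7·247·7 + 9·152·3 + 11·104·17 = 35655.
35655 mod 1976 = 87.

87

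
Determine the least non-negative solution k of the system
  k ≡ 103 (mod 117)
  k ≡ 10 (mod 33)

571

Combine the congruences pairwise.
gcd(117, 33) = 3 and 3 | (10 − 103), so the pair is consistent; merging gives k ≡ 571 (mod 1287), where 1287 = lcm(117, 33).
The solution is unique modulo lcm(117, 33) = 1287.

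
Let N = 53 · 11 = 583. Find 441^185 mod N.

Mod 53: 441 ≡ 17; by Fermat, exponent reduces to 185 mod 52 = 29; 17^29 ≡ 37 (mod 53).
Mod 11: 441 ≡ 1; by Fermat, exponent reduces to 185 mod 10 = 5; 1^5 ≡ 1 (mod 11).
Combine by CRT: x ≡ 37 (mod 53), x ≡ 1 (mod 11) ⇒ x ≡ 408 (mod 583).

408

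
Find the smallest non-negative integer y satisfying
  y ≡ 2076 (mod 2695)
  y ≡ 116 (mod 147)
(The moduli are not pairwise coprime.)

7466

Combine the congruences pairwise.
gcd(2695, 147) = 49 and 49 | (116 − 2076), so the pair is consistent; merging gives y ≡ 7466 (mod 8085), where 8085 = lcm(2695, 147).
The solution is unique modulo lcm(2695, 147) = 8085.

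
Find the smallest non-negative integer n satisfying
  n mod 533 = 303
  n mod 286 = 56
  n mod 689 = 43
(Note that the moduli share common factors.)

246016

gcd(533, 286) = 13 and 13 | (56 − 303), so the pair is consistent; merging gives n ≡ 11496 (mod 11726), where 11726 = lcm(533, 286).
gcd(11726, 689) = 13 and 13 | (43 − 11496), so the pair is consistent; merging gives n ≡ 246016 (mod 621478), where 621478 = lcm(11726, 689).
The solution is unique modulo lcm(533, 286, 689) = 621478.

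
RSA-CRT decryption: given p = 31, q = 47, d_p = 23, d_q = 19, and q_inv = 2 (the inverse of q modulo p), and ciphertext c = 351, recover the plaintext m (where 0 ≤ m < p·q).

m₁ = c^(d_p) mod p: c ≡ 10 (mod 31), and 10^23 mod 31 = 14.
m₂ = c^(d_q) mod q: c ≡ 22 (mod 47), and 22^19 mod 47 = 41.
h = q_inv·(m₁ − m₂) mod p = 2·(14 − 41) mod 31 = 8.
m = m₂ + h·q = 41 + 8·47 = 417.

417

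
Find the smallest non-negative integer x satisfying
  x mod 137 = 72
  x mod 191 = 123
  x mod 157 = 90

2897211

The moduli are pairwise coprime; N = 137·191·157 = 4108219.
N/137 = 29987; 29987 ≡ 121 (mod 137); 121·77 ≡ 1, so inverse 77.
N/191 = 21509; 21509 ≡ 117 (mod 191); 117·80 ≡ 1, so inverse 80.
N/157 = 26167; 26167 ≡ 105 (mod 157); 105·3 ≡ 1, so inverse 3.
x ≡ 72·29987·77 + 123·21509·80 + 90·26167·3 = 384961578.
384961578 mod 4108219 = 2897211.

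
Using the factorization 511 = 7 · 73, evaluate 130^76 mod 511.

347

Mod 7: 130 ≡ 4; by Fermat, exponent reduces to 76 mod 6 = 4; 4^4 ≡ 4 (mod 7).
Mod 73: 130 ≡ 57; by Fermat, exponent reduces to 76 mod 72 = 4; 57^4 ≡ 55 (mod 73).
Combine by CRT: x ≡ 4 (mod 7), x ≡ 55 (mod 73) ⇒ x ≡ 347 (mod 511).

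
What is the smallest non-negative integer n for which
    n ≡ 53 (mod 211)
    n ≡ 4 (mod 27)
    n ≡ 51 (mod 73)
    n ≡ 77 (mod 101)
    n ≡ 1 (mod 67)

1724777986

Combine the congruences pairwise.
From n ≡ 53 (mod 211) write n = 53 + 211t. Substituting into n ≡ 4 (mod 27) gives 211t ≡ 5 (mod 27), and since 22⁻¹ ≡ 16 (mod 27), t ≡ 26. Hence n ≡ 53 + 211·26 = 5539 (mod 5697).
From n ≡ 5539 (mod 5697) write n = 5539 + 5697t. Substituting into n ≡ 51 (mod 73) gives 5697t ≡ 60 (mod 73), and since 3⁻¹ ≡ 49 (mod 73), t ≡ 20. Hence n ≡ 5539 + 5697·20 = 119479 (mod 415881).
From n ≡ 119479 (mod 415881) write n = 119479 + 415881t. Substituting into n ≡ 77 (mod 101) gives 415881t ≡ 81 (mod 101), and since 64⁻¹ ≡ 30 (mod 101), t ≡ 6. Hence n ≡ 119479 + 415881·6 = 2614765 (mod 42003981).
From n ≡ 2614765 (mod 42003981) write n = 2614765 + 42003981t. Substituting into n ≡ 1 (mod 67) gives 42003981t ≡ 45 (mod 67), and since 6⁻¹ ≡ 56 (mod 67), t ≡ 41. Hence n ≡ 2614765 + 42003981·41 = 1724777986 (mod 2814266727).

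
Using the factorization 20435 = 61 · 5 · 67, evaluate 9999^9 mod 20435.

16809

Mod 61: 9999 ≡ 56; 56^9 ≡ 34 (mod 61).
Mod 5: 9999 ≡ 4; by Fermat, exponent reduces to 9 mod 4 = 1; 4^1 ≡ 4 (mod 5).
Mod 67: 9999 ≡ 16; 16^9 ≡ 59 (mod 67).
Combine by CRT: x ≡ 34 (mod 61), x ≡ 4 (mod 5), x ≡ 59 (mod 67) ⇒ x ≡ 16809 (mod 20435).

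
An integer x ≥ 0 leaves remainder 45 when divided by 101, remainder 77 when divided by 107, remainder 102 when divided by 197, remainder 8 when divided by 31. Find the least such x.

23771304

The moduli are pairwise coprime; N = 101·107·197·31 = 65998349.
N/101 = 653449; 653449 ≡ 80 (mod 101); 80·24 ≡ 1, so inverse 24.
N/107 = 616807; 616807 ≡ 59 (mod 107); 59·78 ≡ 1, so inverse 78.
N/197 = 335017; 335017 ≡ 117 (mod 197); 117·32 ≡ 1, so inverse 32.
N/31 = 2128979; 2128979 ≡ 23 (mod 31); 23·27 ≡ 1, so inverse 27.
x ≡ 45·653449·24 + 77·616807·78 + 102·335017·32 + 8·2128979·27 = 5963622714.
5963622714 mod 65998349 = 23771304.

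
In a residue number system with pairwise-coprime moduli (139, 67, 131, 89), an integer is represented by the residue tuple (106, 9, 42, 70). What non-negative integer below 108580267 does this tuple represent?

14220223

From x ≡ 106 (mod 139) write x = 106 + 139t. Substituting into x ≡ 9 (mod 67) gives 139t ≡ 37 (mod 67), and since 5⁻¹ ≡ 27 (mod 67), t ≡ 61. Hence x ≡ 106 + 139·61 = 8585 (mod 9313).
From x ≡ 8585 (mod 9313) write x = 8585 + 9313t. Substituting into x ≡ 42 (mod 131) gives 9313t ≡ 103 (mod 131), and since 12⁻¹ ≡ 11 (mod 131), t ≡ 85. Hence x ≡ 8585 + 9313·85 = 800190 (mod 1220003).
From x ≡ 800190 (mod 1220003) write x = 800190 + 1220003t. Substituting into x ≡ 70 (mod 89) gives 1220003t ≡ 79 (mod 89), and since 80⁻¹ ≡ 79 (mod 89), t ≡ 11. Hence x ≡ 800190 + 1220003·11 = 14220223 (mod 108580267).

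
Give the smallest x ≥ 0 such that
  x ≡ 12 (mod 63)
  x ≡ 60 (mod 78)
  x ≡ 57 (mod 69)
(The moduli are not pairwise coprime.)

Combine the congruences pairwise.
gcd(63, 78) = 3 and 3 | (60 − 12), so the pair is consistent; merging gives x ≡ 138 (mod 1638), where 1638 = lcm(63, 78).
gcd(1638, 69) = 3 and 3 | (57 − 138), so the pair is consistent; merging gives x ≡ 26346 (mod 37674), where 37674 = lcm(1638, 69).
The solution is unique modulo lcm(63, 78, 69) = 37674.

26346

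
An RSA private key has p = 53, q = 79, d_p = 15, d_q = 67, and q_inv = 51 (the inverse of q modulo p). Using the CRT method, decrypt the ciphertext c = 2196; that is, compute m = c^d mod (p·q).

1143

m₁ = c^(d_p) mod p: c ≡ 23 (mod 53), and 23^15 mod 53 = 30.
m₂ = c^(d_q) mod q: c ≡ 63 (mod 79), and 63^67 mod 79 = 37.
h = q_inv·(m₁ − m₂) mod p = 51·(30 − 37) mod 53 = 14.
m = m₂ + h·q = 37 + 14·79 = 1143.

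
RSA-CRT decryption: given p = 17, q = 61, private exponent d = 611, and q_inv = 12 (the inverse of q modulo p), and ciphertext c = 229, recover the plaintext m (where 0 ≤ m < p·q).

903

d_p = d mod (p−1) = 611 mod 16 = 3; d_q = d mod (q−1) = 11.
m₁ = c^(d_p) mod p: c ≡ 8 (mod 17), and 8^3 mod 17 = 2.
m₂ = c^(d_q) mod q: c ≡ 46 (mod 61), and 46^11 mod 61 = 49.
h = q_inv·(m₁ − m₂) mod p = 12·(2 − 49) mod 17 = 14.
m = m₂ + h·q = 49 + 14·61 = 903.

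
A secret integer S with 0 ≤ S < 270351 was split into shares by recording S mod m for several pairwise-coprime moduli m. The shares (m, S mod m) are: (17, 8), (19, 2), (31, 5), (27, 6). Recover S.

The moduli are pairwise coprime; N = 17·19·31·27 = 270351.
N/17 = 15903; 15903 ≡ 8 (mod 17); 8·15 ≡ 1, so inverse 15.
N/19 = 14229; 14229 ≡ 17 (mod 19); 17·9 ≡ 1, so inverse 9.
N/31 = 8721; 8721 ≡ 10 (mod 31); 10·28 ≡ 1, so inverse 28.
N/27 = 10013; 10013 ≡ 23 (mod 27); 23·20 ≡ 1, so inverse 20.
S ≡ 8·15903·15 + 2·14229·9 + 5·8721·28 + 6·10013·20 = 4586982.
4586982 mod 270351 = 261366.

261366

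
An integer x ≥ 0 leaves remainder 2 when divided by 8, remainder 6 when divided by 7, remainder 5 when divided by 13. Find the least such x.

The moduli are pairwise coprime; N = 8·7·13 = 728.
N/8 = 91; 91 ≡ 3 (mod 8); 3·3 ≡ 1, so inverse 3.
N/7 = 104; 104 ≡ 6 (mod 7); 6·6 ≡ 1, so inverse 6.
N/13 = 56; 56 ≡ 4 (mod 13); 4·10 ≡ 1, so inverse 10.
x ≡ 2·91·3 + 6·104·6 + 5·56·10 = 7090.
7090 mod 728 = 538.

538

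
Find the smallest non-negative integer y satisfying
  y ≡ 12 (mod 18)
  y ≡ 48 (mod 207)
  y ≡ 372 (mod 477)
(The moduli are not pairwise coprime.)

gcd(18, 207) = 9 and 9 | (48 − 12), so the pair is consistent; merging gives y ≡ 48 (mod 414), where 414 = lcm(18, 207).
gcd(414, 477) = 9 and 9 | (372 − 48), so the pair is consistent; merging gives y ≡ 4188 (mod 21942), where 21942 = lcm(414, 477).
The solution is unique modulo lcm(18, 207, 477) = 21942.

4188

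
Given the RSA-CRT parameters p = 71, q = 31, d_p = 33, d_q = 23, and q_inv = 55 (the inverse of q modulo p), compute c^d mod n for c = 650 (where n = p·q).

1890

m₁ = c^(d_p) mod p: c ≡ 11 (mod 71), and 11^33 mod 71 = 44.
m₂ = c^(d_q) mod q: c ≡ 30 (mod 31), and 30^23 mod 31 = 30.
h = q_inv·(m₁ − m₂) mod p = 55·(44 − 30) mod 71 = 60.
m = m₂ + h·q = 30 + 60·31 = 1890.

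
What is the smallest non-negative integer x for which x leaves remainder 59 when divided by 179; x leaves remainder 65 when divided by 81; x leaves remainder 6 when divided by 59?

95645

The moduli are pairwise coprime; N = 179·81·59 = 855441.
N/179 = 4779; 4779 ≡ 125 (mod 179); 125·116 ≡ 1, so inverse 116.
N/81 = 10561; 10561 ≡ 31 (mod 81); 31·34 ≡ 1, so inverse 34.
N/59 = 14499; 14499 ≡ 44 (mod 59); 44·55 ≡ 1, so inverse 55.
x ≡ 59·4779·116 + 65·10561·34 + 6·14499·55 = 60831956.
60831956 mod 855441 = 95645.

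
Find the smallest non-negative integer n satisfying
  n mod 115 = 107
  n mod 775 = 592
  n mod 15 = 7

gcd(115, 775) = 5 and 5 | (592 − 107), so the pair is consistent; merging gives n ≡ 16092 (mod 17825), where 17825 = lcm(115, 775).
gcd(17825, 15) = 5 and 5 | (7 − 16092), so the pair is consistent; merging gives n ≡ 51742 (mod 53475), where 53475 = lcm(17825, 15).
The solution is unique modulo lcm(115, 775, 15) = 53475.

51742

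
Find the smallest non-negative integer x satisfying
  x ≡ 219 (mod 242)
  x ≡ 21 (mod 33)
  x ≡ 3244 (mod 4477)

Combine the congruences pairwise.
gcd(242, 33) = 11 and 11 | (21 − 219), so the pair is consistent; merging gives x ≡ 219 (mod 726), where 726 = lcm(242, 33).
gcd(726, 4477) = 121 and 121 | (3244 − 219), so the pair is consistent; merging gives x ≡ 25629 (mod 26862), where 26862 = lcm(726, 4477).
The solution is unique modulo lcm(242, 33, 4477) = 26862.

25629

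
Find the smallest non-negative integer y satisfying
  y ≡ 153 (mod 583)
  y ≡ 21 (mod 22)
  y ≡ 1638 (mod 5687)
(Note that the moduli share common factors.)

gcd(583, 22) = 11 and 11 | (21 − 153), so the pair is consistent; merging gives y ≡ 153 (mod 1166), where 1166 = lcm(583, 22).
gcd(1166, 5687) = 11 and 11 | (1638 − 153), so the pair is consistent; merging gives y ≡ 246179 (mod 602822), where 602822 = lcm(1166, 5687).
The solution is unique modulo lcm(583, 22, 5687) = 602822.

246179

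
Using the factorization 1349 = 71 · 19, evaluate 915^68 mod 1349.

365

Mod 71: 915 ≡ 63; 63^68 ≡ 10 (mod 71).
Mod 19: 915 ≡ 3; by Fermat, exponent reduces to 68 mod 18 = 14; 3^14 ≡ 4 (mod 19).
Combine by CRT: x ≡ 10 (mod 71), x ≡ 4 (mod 19) ⇒ x ≡ 365 (mod 1349).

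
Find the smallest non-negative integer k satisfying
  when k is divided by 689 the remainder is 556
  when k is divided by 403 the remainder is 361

8824

Combine the congruences pairwise.
gcd(689, 403) = 13 and 13 | (361 − 556), so the pair is consistent; merging gives k ≡ 8824 (mod 21359), where 21359 = lcm(689, 403).
The solution is unique modulo lcm(689, 403) = 21359.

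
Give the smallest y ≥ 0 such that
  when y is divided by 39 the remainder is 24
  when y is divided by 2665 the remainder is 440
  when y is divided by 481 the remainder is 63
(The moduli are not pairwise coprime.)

178995

gcd(39, 2665) = 13 and 13 | (440 − 24), so the pair is consistent; merging gives y ≡ 3105 (mod 7995), where 7995 = lcm(39, 2665).
gcd(7995, 481) = 13 and 13 | (63 − 3105), so the pair is consistent; merging gives y ≡ 178995 (mod 295815), where 295815 = lcm(7995, 481).
The solution is unique modulo lcm(39, 2665, 481) = 295815.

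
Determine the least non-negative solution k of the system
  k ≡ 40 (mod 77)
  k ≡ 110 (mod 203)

1734

gcd(77, 203) = 7 and 7 | (110 − 40), so the pair is consistent; merging gives k ≡ 1734 (mod 2233), where 2233 = lcm(77, 203).
The solution is unique modulo lcm(77, 203) = 2233.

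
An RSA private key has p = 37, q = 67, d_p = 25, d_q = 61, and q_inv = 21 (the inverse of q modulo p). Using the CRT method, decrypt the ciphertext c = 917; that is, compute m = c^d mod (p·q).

510

m₁ = c^(d_p) mod p: c ≡ 29 (mod 37), and 29^25 mod 37 = 29.
m₂ = c^(d_q) mod q: c ≡ 46 (mod 67), and 46^61 mod 67 = 41.
h = q_inv·(m₁ − m₂) mod p = 21·(29 − 41) mod 37 = 7.
m = m₂ + h·q = 41 + 7·67 = 510.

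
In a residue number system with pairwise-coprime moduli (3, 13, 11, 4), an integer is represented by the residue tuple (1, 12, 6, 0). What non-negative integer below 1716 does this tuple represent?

From x ≡ 1 (mod 3) write x = 1 + 3t. Substituting into x ≡ 12 (mod 13) gives 3t ≡ 11 (mod 13), and since 3⁻¹ ≡ 9 (mod 13), t ≡ 8. Hence x ≡ 1 + 3·8 = 25 (mod 39).
From x ≡ 25 (mod 39) write x = 25 + 39t. Substituting into x ≡ 6 (mod 11) gives 39t ≡ 3 (mod 11), and since 6⁻¹ ≡ 2 (mod 11), t ≡ 6. Hence x ≡ 25 + 39·6 = 259 (mod 429).
From x ≡ 259 (mod 429) write x = 259 + 429t. Substituting into x ≡ 0 (mod 4) gives 429t ≡ 1 (mod 4), and since 1⁻¹ ≡ 1 (mod 4), t ≡ 1. Hence x ≡ 259 + 429·1 = 688 (mod 1716).

688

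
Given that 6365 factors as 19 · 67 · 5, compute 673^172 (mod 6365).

2101

Mod 19: 673 ≡ 8; by Fermat, exponent reduces to 172 mod 18 = 10; 8^10 ≡ 11 (mod 19).
Mod 67: 673 ≡ 3; by Fermat, exponent reduces to 172 mod 66 = 40; 3^40 ≡ 24 (mod 67).
Mod 5: 673 ≡ 3; since 4 | 172, by Fermat 3^172 ≡ 1 (mod 5).
Combine by CRT: x ≡ 11 (mod 19), x ≡ 24 (mod 67), x ≡ 1 (mod 5) ⇒ x ≡ 2101 (mod 6365).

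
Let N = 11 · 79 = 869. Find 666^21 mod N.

567

Mod 11: 666 ≡ 6; by Fermat, exponent reduces to 21 mod 10 = 1; 6^1 ≡ 6 (mod 11).
Mod 79: 666 ≡ 34; 34^21 ≡ 14 (mod 79).
Combine by CRT: x ≡ 6 (mod 11), x ≡ 14 (mod 79) ⇒ x ≡ 567 (mod 869).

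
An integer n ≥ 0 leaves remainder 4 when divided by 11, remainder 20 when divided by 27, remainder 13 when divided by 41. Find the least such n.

587

The moduli are pairwise coprime; M = 11·27·41 = 12177.
M/11 = 1107; 1107 ≡ 7 (mod 11); 7·8 ≡ 1, so inverse 8.
M/27 = 451; 451 ≡ 19 (mod 27); 19·10 ≡ 1, so inverse 10.
M/41 = 297; 297 ≡ 10 (mod 41); 10·37 ≡ 1, so inverse 37.
n ≡ 4·1107·8 + 20·451·10 + 13·297·37 = 268481.
268481 mod 12177 = 587.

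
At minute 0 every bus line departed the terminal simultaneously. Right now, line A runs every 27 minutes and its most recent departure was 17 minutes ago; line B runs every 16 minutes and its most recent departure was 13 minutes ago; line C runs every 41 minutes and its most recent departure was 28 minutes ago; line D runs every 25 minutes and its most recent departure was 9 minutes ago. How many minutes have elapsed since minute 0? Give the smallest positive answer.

296909

The moduli are pairwise coprime; N = 27·16·41·25 = 442800.
N/27 = 16400; 16400 ≡ 11 (mod 27); 11·5 ≡ 1, so inverse 5.
N/16 = 27675; 27675 ≡ 11 (mod 16); 11·3 ≡ 1, so inverse 3.
N/41 = 10800; 10800 ≡ 17 (mod 41); 17·29 ≡ 1, so inverse 29.
N/25 = 17712; 17712 ≡ 12 (mod 25); 12·23 ≡ 1, so inverse 23.
t ≡ 17·16400·5 + 13·27675·3 + 28·10800·29 + 9·17712·23 = 14909309.
14909309 mod 442800 = 296909.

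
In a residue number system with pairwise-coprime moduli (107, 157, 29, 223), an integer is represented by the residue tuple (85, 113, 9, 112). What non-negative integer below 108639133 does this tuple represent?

25888628

The moduli are pairwise coprime; N = 107·157·29·223 = 108639133.
N/107 = 1015319; 1015319 ≡ 103 (mod 107); 103·80 ≡ 1, so inverse 80.
N/157 = 691969; 691969 ≡ 70 (mod 157); 70·83 ≡ 1, so inverse 83.
N/29 = 3746177; 3746177 ≡ 15 (mod 29); 15·2 ≡ 1, so inverse 2.
N/223 = 487171; 487171 ≡ 139 (mod 223); 139·146 ≡ 1, so inverse 146.
x ≡ 85·1015319·80 + 113·691969·83 + 9·3746177·2 + 112·487171·146 = 21427797829.
21427797829 mod 108639133 = 25888628.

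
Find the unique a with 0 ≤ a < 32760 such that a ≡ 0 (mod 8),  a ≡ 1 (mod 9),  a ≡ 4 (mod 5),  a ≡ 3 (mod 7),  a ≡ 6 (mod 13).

The moduli are pairwise coprime; N = 8·9·5·7·13 = 32760.
N/8 = 4095; 4095 ≡ 7 (mod 8); 7·7 ≡ 1, so inverse 7.
N/9 = 3640; 3640 ≡ 4 (mod 9); 4·7 ≡ 1, so inverse 7.
N/5 = 6552; 6552 ≡ 2 (mod 5); 2·3 ≡ 1, so inverse 3.
N/7 = 4680; 4680 ≡ 4 (mod 7); 4·2 ≡ 1, so inverse 2.
N/13 = 2520; 2520 ≡ 11 (mod 13); 11·6 ≡ 1, so inverse 6.
a ≡ 0·4095·7 + 1·3640·7 + 4·6552·3 + 3·4680·2 + 6·2520·6 = 222904.
222904 mod 32760 = 26344.

26344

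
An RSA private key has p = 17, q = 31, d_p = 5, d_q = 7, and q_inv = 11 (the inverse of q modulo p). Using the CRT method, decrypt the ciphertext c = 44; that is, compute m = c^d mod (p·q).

m₁ = c^(d_p) mod p: c ≡ 10 (mod 17), and 10^5 mod 17 = 6.
m₂ = c^(d_q) mod q: c ≡ 13 (mod 31), and 13^7 mod 31 = 22.
h = q_inv·(m₁ − m₂) mod p = 11·(6 − 22) mod 17 = 11.
m = m₂ + h·q = 22 + 11·31 = 363.

363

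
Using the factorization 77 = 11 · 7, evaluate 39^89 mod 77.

2

Mod 11: 39 ≡ 6; by Fermat, exponent reduces to 89 mod 10 = 9; 6^9 ≡ 2 (mod 11).
Mod 7: 39 ≡ 4; by Fermat, exponent reduces to 89 mod 6 = 5; 4^5 ≡ 2 (mod 7).
Combine by CRT: x ≡ 2 (mod 11), x ≡ 2 (mod 7) ⇒ x ≡ 2 (mod 77).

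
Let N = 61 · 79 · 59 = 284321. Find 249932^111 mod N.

237080

Mod 61: 249932 ≡ 15; by Fermat, exponent reduces to 111 mod 60 = 51; 15^51 ≡ 34 (mod 61).
Mod 79: 249932 ≡ 55; by Fermat, exponent reduces to 111 mod 78 = 33; 55^33 ≡ 1 (mod 79).
Mod 59: 249932 ≡ 8; by Fermat, exponent reduces to 111 mod 58 = 53; 8^53 ≡ 18 (mod 59).
Combine by CRT: x ≡ 34 (mod 61), x ≡ 1 (mod 79), x ≡ 18 (mod 59) ⇒ x ≡ 237080 (mod 284321).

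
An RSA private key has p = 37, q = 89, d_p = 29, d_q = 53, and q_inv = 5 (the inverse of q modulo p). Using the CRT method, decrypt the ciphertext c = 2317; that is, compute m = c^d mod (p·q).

3190

m₁ = c^(d_p) mod p: c ≡ 23 (mod 37), and 23^29 mod 37 = 8.
m₂ = c^(d_q) mod q: c ≡ 3 (mod 89), and 3^53 mod 89 = 75.
h = q_inv·(m₁ − m₂) mod p = 5·(8 − 75) mod 37 = 35.
m = m₂ + h·q = 75 + 35·89 = 3190.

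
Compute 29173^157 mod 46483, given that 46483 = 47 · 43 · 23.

Mod 47: 29173 ≡ 33; by Fermat, exponent reduces to 157 mod 46 = 19; 33^19 ≡ 11 (mod 47).
Mod 43: 29173 ≡ 19; by Fermat, exponent reduces to 157 mod 42 = 31; 19^31 ≡ 3 (mod 43).
Mod 23: 29173 ≡ 9; by Fermat, exponent reduces to 157 mod 22 = 3; 9^3 ≡ 16 (mod 23).
Combine by CRT: x ≡ 11 (mod 47), x ≡ 3 (mod 43), x ≡ 16 (mod 23) ⇒ x ≡ 26190 (mod 46483).

26190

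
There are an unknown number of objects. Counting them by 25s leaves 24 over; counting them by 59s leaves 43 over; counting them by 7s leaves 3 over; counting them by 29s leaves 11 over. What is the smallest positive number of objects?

The moduli are pairwise coprime; M = 25·59·7·29 = 299425.
M/25 = 11977; 11977 ≡ 2 (mod 25); 2·13 ≡ 1, so inverse 13.
M/59 = 5075; 5075 ≡ 1 (mod 59), inverse 1.
M/7 = 42775; 42775 ≡ 5 (mod 7); 5·3 ≡ 1, so inverse 3.
M/29 = 10325; 10325 ≡ 1 (mod 29), inverse 1.
N ≡ 24·11977·13 + 43·5075·1 + 3·42775·3 + 11·10325·1 = 4453599.
4453599 mod 299425 = 261649.

261649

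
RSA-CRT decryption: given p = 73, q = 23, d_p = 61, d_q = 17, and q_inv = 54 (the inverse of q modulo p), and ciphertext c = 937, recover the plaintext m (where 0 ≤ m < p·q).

m₁ = c^(d_p) mod p: c ≡ 61 (mod 73), and 61^61 mod 73 = 50.
m₂ = c^(d_q) mod q: c ≡ 17 (mod 23), and 17^17 mod 23 = 11.
h = q_inv·(m₁ − m₂) mod p = 54·(50 − 11) mod 73 = 62.
m = m₂ + h·q = 11 + 62·23 = 1437.

1437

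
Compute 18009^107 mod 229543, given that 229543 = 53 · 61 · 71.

63488

Mod 53: 18009 ≡ 42; by Fermat, exponent reduces to 107 mod 52 = 3; 42^3 ≡ 47 (mod 53).
Mod 61: 18009 ≡ 14; by Fermat, exponent reduces to 107 mod 60 = 47; 14^47 ≡ 48 (mod 61).
Mod 71: 18009 ≡ 46; by Fermat, exponent reduces to 107 mod 70 = 37; 46^37 ≡ 14 (mod 71).
Combine by CRT: x ≡ 47 (mod 53), x ≡ 48 (mod 61), x ≡ 14 (mod 71) ⇒ x ≡ 63488 (mod 229543).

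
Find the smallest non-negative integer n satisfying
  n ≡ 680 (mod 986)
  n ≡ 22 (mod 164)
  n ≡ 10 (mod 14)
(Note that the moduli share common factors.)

Combine the congruences pairwise.
gcd(986, 164) = 2 and 2 | (22 − 680), so the pair is consistent; merging gives n ≡ 80546 (mod 80852), where 80852 = lcm(986, 164).
gcd(80852, 14) = 2 and 2 | (10 − 80546), so the pair is consistent; merging gives n ≡ 323102 (mod 565964), where 565964 = lcm(80852, 14).
The solution is unique modulo lcm(986, 164, 14) = 565964.

323102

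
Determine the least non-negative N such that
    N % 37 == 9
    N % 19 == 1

305

From N ≡ 9 (mod 37) write N = 9 + 37t. Substituting into N ≡ 1 (mod 19) gives 37t ≡ 11 (mod 19), and since 18⁻¹ ≡ 18 (mod 19), t ≡ 8. Hence N ≡ 9 + 37·8 = 305 (mod 703).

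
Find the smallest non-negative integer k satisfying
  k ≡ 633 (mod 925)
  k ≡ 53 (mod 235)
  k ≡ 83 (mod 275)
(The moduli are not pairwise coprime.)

gcd(925, 235) = 5 and 5 | (53 − 633), so the pair is consistent; merging gives k ≡ 21908 (mod 43475), where 43475 = lcm(925, 235).
gcd(43475, 275) = 25 and 25 | (83 − 21908), so the pair is consistent; merging gives k ≡ 326233 (mod 478225), where 478225 = lcm(43475, 275).
The solution is unique modulo lcm(925, 235, 275) = 478225.

326233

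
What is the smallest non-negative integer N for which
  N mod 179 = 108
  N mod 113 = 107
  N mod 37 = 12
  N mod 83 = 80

The moduli are pairwise coprime; M = 179·113·37·83 = 62117117.
M/179 = 347023; 347023 ≡ 121 (mod 179); 121·108 ≡ 1, so inverse 108.
M/113 = 549709; 549709 ≡ 77 (mod 113); 77·91 ≡ 1, so inverse 91.
M/37 = 1678841; 1678841 ≡ 3 (mod 37); 3·25 ≡ 1, so inverse 25.
M/83 = 748399; 748399 ≡ 71 (mod 83); 71·76 ≡ 1, so inverse 76.
N ≡ 108·347023·108 + 107·549709·91 + 12·1678841·25 + 80·748399·76 = 14454111025.
14454111025 mod 62117117 = 42939881.

42939881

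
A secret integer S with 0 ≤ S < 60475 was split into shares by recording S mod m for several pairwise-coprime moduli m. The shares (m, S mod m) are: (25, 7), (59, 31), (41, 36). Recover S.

Combine the congruences pairwise.
From S ≡ 7 (mod 25) write S = 7 + 25t. Substituting into S ≡ 31 (mod 59) gives 25t ≡ 24 (mod 59), and since 25⁻¹ ≡ 26 (mod 59), t ≡ 34. Hence S ≡ 7 + 25·34 = 857 (mod 1475).
From S ≡ 857 (mod 1475) write S = 857 + 1475t. Substituting into S ≡ 36 (mod 41) gives 1475t ≡ 40 (mod 41), and since 40⁻¹ ≡ 40 (mod 41), t ≡ 1. Hence S ≡ 857 + 1475·1 = 2332 (mod 60475).

2332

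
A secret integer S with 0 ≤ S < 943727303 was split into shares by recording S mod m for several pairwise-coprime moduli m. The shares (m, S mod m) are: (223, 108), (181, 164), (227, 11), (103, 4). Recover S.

399822829

The moduli are pairwise coprime; N = 223·181·227·103 = 943727303.
N/223 = 4231961; 4231961 ≡ 90 (mod 223); 90·57 ≡ 1, so inverse 57.
N/181 = 5213963; 5213963 ≡ 77 (mod 181); 77·134 ≡ 1, so inverse 134.
N/227 = 4157389; 4157389 ≡ 111 (mod 227); 111·45 ≡ 1, so inverse 45.
N/103 = 9162401; 9162401 ≡ 36 (mod 103); 36·83 ≡ 1, so inverse 83.
S ≡ 108·4231961·57 + 164·5213963·134 + 11·4157389·45 + 4·9162401·83 = 145733827491.
145733827491 mod 943727303 = 399822829.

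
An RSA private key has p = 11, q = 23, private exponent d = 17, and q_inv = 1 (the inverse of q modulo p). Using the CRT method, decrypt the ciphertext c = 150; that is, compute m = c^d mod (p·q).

193

d_p = d mod (p−1) = 17 mod 10 = 7; d_q = d mod (q−1) = 17.
m₁ = c^(d_p) mod p: c ≡ 7 (mod 11), and 7^7 mod 11 = 6.
m₂ = c^(d_q) mod q: c ≡ 12 (mod 23), and 12^17 mod 23 = 9.
h = q_inv·(m₁ − m₂) mod p = 1·(6 − 9) mod 11 = 8.
m = m₂ + h·q = 9 + 8·23 = 193.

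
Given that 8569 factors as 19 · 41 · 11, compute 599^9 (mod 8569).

Mod 19: 599 ≡ 10; 10^9 ≡ 18 (mod 19).
Mod 41: 599 ≡ 25; 25^9 ≡ 23 (mod 41).
Mod 11: 599 ≡ 5; 5^9 ≡ 9 (mod 11).
Combine by CRT: x ≡ 18 (mod 19), x ≡ 23 (mod 41), x ≡ 9 (mod 11) ⇒ x ≡ 5927 (mod 8569).

5927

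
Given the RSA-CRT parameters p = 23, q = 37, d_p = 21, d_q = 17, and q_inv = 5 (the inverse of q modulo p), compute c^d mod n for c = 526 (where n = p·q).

245

m₁ = c^(d_p) mod p: c ≡ 20 (mod 23), and 20^21 mod 23 = 15.
m₂ = c^(d_q) mod q: c ≡ 8 (mod 37), and 8^17 mod 37 = 23.
h = q_inv·(m₁ − m₂) mod p = 5·(15 − 23) mod 23 = 6.
m = m₂ + h·q = 23 + 6·37 = 245.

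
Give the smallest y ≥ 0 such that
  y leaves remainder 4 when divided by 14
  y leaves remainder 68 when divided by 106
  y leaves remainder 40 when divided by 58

5898

gcd(14, 106) = 2 and 2 | (68 − 4), so the pair is consistent; merging gives y ≡ 704 (mod 742), where 742 = lcm(14, 106).
gcd(742, 58) = 2 and 2 | (40 − 704), so the pair is consistent; merging gives y ≡ 5898 (mod 21518), where 21518 = lcm(742, 58).
The solution is unique modulo lcm(14, 106, 58) = 21518.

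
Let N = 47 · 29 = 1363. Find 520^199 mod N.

Mod 47: 520 ≡ 3; by Fermat, exponent reduces to 199 mod 46 = 15; 3^15 ≡ 42 (mod 47).
Mod 29: 520 ≡ 27; by Fermat, exponent reduces to 199 mod 28 = 3; 27^3 ≡ 21 (mod 29).
Combine by CRT: x ≡ 42 (mod 47), x ≡ 21 (mod 29) ⇒ x ≡ 1123 (mod 1363).

1123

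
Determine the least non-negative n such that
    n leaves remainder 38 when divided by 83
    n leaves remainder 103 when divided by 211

3690

Combine the congruences pairwise.
From n ≡ 38 (mod 83) write n = 38 + 83t. Substituting into n ≡ 103 (mod 211) gives 83t ≡ 65 (mod 211), and since 83⁻¹ ≡ 150 (mod 211), t ≡ 44. Hence n ≡ 38 + 83·44 = 3690 (mod 17513).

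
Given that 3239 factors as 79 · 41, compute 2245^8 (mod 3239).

Mod 79: 2245 ≡ 33; 33^8 ≡ 18 (mod 79).
Mod 41: 2245 ≡ 31; 31^8 ≡ 16 (mod 41).
Combine by CRT: x ≡ 18 (mod 79), x ≡ 16 (mod 41) ⇒ x ≡ 2230 (mod 3239).

2230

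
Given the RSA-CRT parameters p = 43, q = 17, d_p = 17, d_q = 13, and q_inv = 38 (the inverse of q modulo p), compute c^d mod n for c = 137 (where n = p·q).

m₁ = c^(d_p) mod p: c ≡ 8 (mod 43), and 8^17 mod 43 = 39.
m₂ = c^(d_q) mod q: c ≡ 1 (mod 17), and 1^13 mod 17 = 1.
h = q_inv·(m₁ − m₂) mod p = 38·(39 − 1) mod 43 = 25.
m = m₂ + h·q = 1 + 25·17 = 426.

426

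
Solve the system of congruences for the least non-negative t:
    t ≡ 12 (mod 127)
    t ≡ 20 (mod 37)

From t ≡ 12 (mod 127) write t = 12 + 127s. Substituting into t ≡ 20 (mod 37) gives 127s ≡ 8 (mod 37), and since 16⁻¹ ≡ 7 (mod 37), s ≡ 19. Hence t ≡ 12 + 127·19 = 2425 (mod 4699).

2425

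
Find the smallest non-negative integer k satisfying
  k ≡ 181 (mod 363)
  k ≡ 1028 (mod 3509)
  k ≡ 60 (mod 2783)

Combine the congruences pairwise.
gcd(363, 3509) = 121 and 121 | (1028 − 181), so the pair is consistent; merging gives k ≡ 4537 (mod 10527), where 10527 = lcm(363, 3509).
gcd(10527, 2783) = 121 and 121 | (60 − 4537), so the pair is consistent; merging gives k ≡ 130861 (mod 242121), where 242121 = lcm(10527, 2783).
The solution is unique modulo lcm(363, 3509, 2783) = 242121.

130861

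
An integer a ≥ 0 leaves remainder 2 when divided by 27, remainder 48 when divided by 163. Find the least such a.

From a ≡ 2 (mod 27) write a = 2 + 27t. Substituting into a ≡ 48 (mod 163) gives 27t ≡ 46 (mod 163), and since 27⁻¹ ≡ 157 (mod 163), t ≡ 50. Hence a ≡ 2 + 27·50 = 1352 (mod 4401).

1352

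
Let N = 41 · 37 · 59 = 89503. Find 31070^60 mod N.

Mod 41: 31070 ≡ 33; by Fermat, exponent reduces to 60 mod 40 = 20; 33^20 ≡ 1 (mod 41).
Mod 37: 31070 ≡ 27; by Fermat, exponent reduces to 60 mod 36 = 24; 27^24 ≡ 1 (mod 37).
Mod 59: 31070 ≡ 36; by Fermat, exponent reduces to 60 mod 58 = 2; 36^2 ≡ 57 (mod 59).
Combine by CRT: x ≡ 1 (mod 41), x ≡ 1 (mod 37), x ≡ 57 (mod 59) ⇒ x ≡ 31858 (mod 89503).

31858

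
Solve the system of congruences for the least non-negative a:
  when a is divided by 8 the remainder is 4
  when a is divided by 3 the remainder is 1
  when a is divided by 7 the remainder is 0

28

From a ≡ 4 (mod 8) write a = 4 + 8t. Substituting into a ≡ 1 (mod 3) gives 8t ≡ 0 (mod 3), and since 2⁻¹ ≡ 2 (mod 3), t ≡ 0. Hence a ≡ 4 + 8·0 = 4 (mod 24).
From a ≡ 4 (mod 24) write a = 4 + 24t. Substituting into a ≡ 0 (mod 7) gives 24t ≡ 3 (mod 7), and since 3⁻¹ ≡ 5 (mod 7), t ≡ 1. Hence a ≡ 4 + 24·1 = 28 (mod 168).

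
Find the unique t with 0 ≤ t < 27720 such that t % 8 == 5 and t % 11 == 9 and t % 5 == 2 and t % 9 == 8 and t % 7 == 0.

Combine the congruences pairwise.
From t ≡ 5 (mod 8) write t = 5 + 8s. Substituting into t ≡ 9 (mod 11) gives 8s ≡ 4 (mod 11), and since 8⁻¹ ≡ 7 (mod 11), s ≡ 6. Hence t ≡ 5 + 8·6 = 53 (mod 88).
From t ≡ 53 (mod 88) write t = 53 + 88s. Substituting into t ≡ 2 (mod 5) gives 88s ≡ 4 (mod 5), and since 3⁻¹ ≡ 2 (mod 5), s ≡ 3. Hence t ≡ 53 + 88·3 = 317 (mod 440).
From t ≡ 317 (mod 440) write t = 317 + 440s. Substituting into t ≡ 8 (mod 9) gives 440s ≡ 6 (mod 9), and since 8⁻¹ ≡ 8 (mod 9), s ≡ 3. Hence t ≡ 317 + 440·3 = 1637 (mod 3960).
From t ≡ 1637 (mod 3960) write t = 1637 + 3960s. Substituting into t ≡ 0 (mod 7) gives 3960s ≡ 1 (mod 7), and since 5⁻¹ ≡ 3 (mod 7), s ≡ 3. Hence t ≡ 1637 + 3960·3 = 13517 (mod 27720).

13517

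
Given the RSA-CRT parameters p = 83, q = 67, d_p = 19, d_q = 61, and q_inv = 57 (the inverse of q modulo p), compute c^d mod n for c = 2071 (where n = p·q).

2127

m₁ = c^(d_p) mod p: c ≡ 79 (mod 83), and 79^19 mod 83 = 52.
m₂ = c^(d_q) mod q: c ≡ 61 (mod 67), and 61^61 mod 67 = 50.
h = q_inv·(m₁ − m₂) mod p = 57·(52 − 50) mod 83 = 31.
m = m₂ + h·q = 50 + 31·67 = 2127.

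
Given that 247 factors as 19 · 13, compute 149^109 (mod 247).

149

Mod 19: 149 ≡ 16; by Fermat, exponent reduces to 109 mod 18 = 1; 16^1 ≡ 16 (mod 19).
Mod 13: 149 ≡ 6; by Fermat, exponent reduces to 109 mod 12 = 1; 6^1 ≡ 6 (mod 13).
Combine by CRT: x ≡ 16 (mod 19), x ≡ 6 (mod 13) ⇒ x ≡ 149 (mod 247).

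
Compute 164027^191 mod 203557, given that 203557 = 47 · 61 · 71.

74141

Mod 47: 164027 ≡ 44; by Fermat, exponent reduces to 191 mod 46 = 7; 44^7 ≡ 22 (mod 47).
Mod 61: 164027 ≡ 59; by Fermat, exponent reduces to 191 mod 60 = 11; 59^11 ≡ 26 (mod 61).
Mod 71: 164027 ≡ 17; by Fermat, exponent reduces to 191 mod 70 = 51; 17^51 ≡ 17 (mod 71).
Combine by CRT: x ≡ 22 (mod 47), x ≡ 26 (mod 61), x ≡ 17 (mod 71) ⇒ x ≡ 74141 (mod 203557).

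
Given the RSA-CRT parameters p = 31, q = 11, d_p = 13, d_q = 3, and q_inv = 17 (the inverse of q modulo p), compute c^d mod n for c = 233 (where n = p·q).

m₁ = c^(d_p) mod p: c ≡ 16 (mod 31), and 16^13 mod 31 = 4.
m₂ = c^(d_q) mod q: c ≡ 2 (mod 11), and 2^3 mod 11 = 8.
h = q_inv·(m₁ − m₂) mod p = 17·(4 − 8) mod 31 = 25.
m = m₂ + h·q = 8 + 25·11 = 283.

283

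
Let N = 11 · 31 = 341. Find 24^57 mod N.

139

Mod 11: 24 ≡ 2; by Fermat, exponent reduces to 57 mod 10 = 7; 2^7 ≡ 7 (mod 11).
Mod 31: 24 ≡ 24; by Fermat, exponent reduces to 57 mod 30 = 27; 24^27 ≡ 15 (mod 31).
Combine by CRT: x ≡ 7 (mod 11), x ≡ 15 (mod 31) ⇒ x ≡ 139 (mod 341).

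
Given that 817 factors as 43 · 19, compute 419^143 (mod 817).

Mod 43: 419 ≡ 32; by Fermat, exponent reduces to 143 mod 42 = 17; 32^17 ≡ 2 (mod 43).
Mod 19: 419 ≡ 1; by Fermat, exponent reduces to 143 mod 18 = 17; 1^17 ≡ 1 (mod 19).
Combine by CRT: x ≡ 2 (mod 43), x ≡ 1 (mod 19) ⇒ x ≡ 647 (mod 817).

647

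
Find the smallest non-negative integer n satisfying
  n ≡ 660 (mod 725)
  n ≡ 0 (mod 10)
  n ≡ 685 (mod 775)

34010

gcd(725, 10) = 5 and 5 | (0 − 660), so the pair is consistent; merging gives n ≡ 660 (mod 1450), where 1450 = lcm(725, 10).
gcd(1450, 775) = 25 and 25 | (685 − 660), so the pair is consistent; merging gives n ≡ 34010 (mod 44950), where 44950 = lcm(1450, 775).
The solution is unique modulo lcm(725, 10, 775) = 44950.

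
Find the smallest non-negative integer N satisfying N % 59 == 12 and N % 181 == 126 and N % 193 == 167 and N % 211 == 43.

16851769

Combine the congruences pairwise.
From N ≡ 12 (mod 59) write N = 12 + 59t. Substituting into N ≡ 126 (mod 181) gives 59t ≡ 114 (mod 181), and since 59⁻¹ ≡ 135 (mod 181), t ≡ 5. Hence N ≡ 12 + 59·5 = 307 (mod 10679).
From N ≡ 307 (mod 10679) write N = 307 + 10679t. Substituting into N ≡ 167 (mod 193) gives 10679t ≡ 53 (mod 193), and since 64⁻¹ ≡ 190 (mod 193), t ≡ 34. Hence N ≡ 307 + 10679·34 = 363393 (mod 2061047).
From N ≡ 363393 (mod 2061047) write N = 363393 + 2061047t. Substituting into N ≡ 43 (mod 211) gives 2061047t ≡ 203 (mod 211), and since 210⁻¹ ≡ 210 (mod 211), t ≡ 8. Hence N ≡ 363393 + 2061047·8 = 16851769 (mod 434880917).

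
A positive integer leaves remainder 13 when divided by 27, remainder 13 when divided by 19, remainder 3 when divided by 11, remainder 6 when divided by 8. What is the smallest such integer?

The moduli are pairwise coprime; N = 27·19·11·8 = 45144.
N/27 = 1672; 1672 ≡ 25 (mod 27); 25·13 ≡ 1, so inverse 13.
N/19 = 2376; 2376 ≡ 1 (mod 19), inverse 1.
N/11 = 4104; 4104 ≡ 1 (mod 11), inverse 1.
N/8 = 5643; 5643 ≡ 3 (mod 8); 3·3 ≡ 1, so inverse 3.
x ≡ 13·1672·13 + 13·2376·1 + 3·4104·1 + 6·5643·3 = 427342.
427342 mod 45144 = 21046.

21046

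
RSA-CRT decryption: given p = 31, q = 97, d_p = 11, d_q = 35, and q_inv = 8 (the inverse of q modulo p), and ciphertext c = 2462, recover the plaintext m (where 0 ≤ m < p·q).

1150

m₁ = c^(d_p) mod p: c ≡ 13 (mod 31), and 13^11 mod 31 = 3.
m₂ = c^(d_q) mod q: c ≡ 37 (mod 97), and 37^35 mod 97 = 83.
h = q_inv·(m₁ − m₂) mod p = 8·(3 − 83) mod 31 = 11.
m = m₂ + h·q = 83 + 11·97 = 1150.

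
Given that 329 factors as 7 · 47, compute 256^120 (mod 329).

36

Mod 7: 256 ≡ 4; since 6 | 120, by Fermat 4^120 ≡ 1 (mod 7).
Mod 47: 256 ≡ 21; by Fermat, exponent reduces to 120 mod 46 = 28; 21^28 ≡ 36 (mod 47).
Combine by CRT: x ≡ 1 (mod 7), x ≡ 36 (mod 47) ⇒ x ≡ 36 (mod 329).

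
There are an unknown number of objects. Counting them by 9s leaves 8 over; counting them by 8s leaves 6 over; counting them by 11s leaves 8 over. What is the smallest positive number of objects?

206

The moduli are pairwise coprime; M = 9·8·11 = 792.
M/9 = 88; 88 ≡ 7 (mod 9); 7·4 ≡ 1, so inverse 4.
M/8 = 99; 99 ≡ 3 (mod 8); 3·3 ≡ 1, so inverse 3.
M/11 = 72; 72 ≡ 6 (mod 11); 6·2 ≡ 1, so inverse 2.
N ≡ 8·88·4 + 6·99·3 + 8·72·2 = 5750.
5750 mod 792 = 206.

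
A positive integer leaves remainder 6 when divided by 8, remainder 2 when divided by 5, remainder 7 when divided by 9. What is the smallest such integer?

142

The moduli are pairwise coprime; N = 8·5·9 = 360.
N/8 = 45; 45 ≡ 5 (mod 8); 5·5 ≡ 1, so inverse 5.
N/5 = 72; 72 ≡ 2 (mod 5); 2·3 ≡ 1, so inverse 3.
N/9 = 40; 40 ≡ 4 (mod 9); 4·7 ≡ 1, so inverse 7.
x ≡ 6·45·5 + 2·72·3 + 7·40·7 = 3742.
3742 mod 360 = 142.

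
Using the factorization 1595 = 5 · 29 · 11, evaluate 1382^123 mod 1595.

288

Mod 5: 1382 ≡ 2; by Fermat, exponent reduces to 123 mod 4 = 3; 2^3 ≡ 3 (mod 5).
Mod 29: 1382 ≡ 19; by Fermat, exponent reduces to 123 mod 28 = 11; 19^11 ≡ 27 (mod 29).
Mod 11: 1382 ≡ 7; by Fermat, exponent reduces to 123 mod 10 = 3; 7^3 ≡ 2 (mod 11).
Combine by CRT: x ≡ 3 (mod 5), x ≡ 27 (mod 29), x ≡ 2 (mod 11) ⇒ x ≡ 288 (mod 1595).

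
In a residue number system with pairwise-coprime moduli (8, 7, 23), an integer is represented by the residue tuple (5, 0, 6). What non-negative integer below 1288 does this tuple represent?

From x ≡ 5 (mod 8) write x = 5 + 8t. Substituting into x ≡ 0 (mod 7) gives 8t ≡ 2 (mod 7), and since 1⁻¹ ≡ 1 (mod 7), t ≡ 2. Hence x ≡ 5 + 8·2 = 21 (mod 56).
From x ≡ 21 (mod 56) write x = 21 + 56t. Substituting into x ≡ 6 (mod 23) gives 56t ≡ 8 (mod 23), and since 10⁻¹ ≡ 7 (mod 23), t ≡ 10. Hence x ≡ 21 + 56·10 = 581 (mod 1288).

581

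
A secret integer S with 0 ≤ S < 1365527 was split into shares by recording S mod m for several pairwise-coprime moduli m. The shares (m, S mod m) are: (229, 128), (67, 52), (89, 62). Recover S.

From S ≡ 128 (mod 229) write S = 128 + 229t. Substituting into S ≡ 52 (mod 67) gives 229t ≡ 58 (mod 67), and since 28⁻¹ ≡ 12 (mod 67), t ≡ 26. Hence S ≡ 128 + 229·26 = 6082 (mod 15343).
From S ≡ 6082 (mod 15343) write S = 6082 + 15343t. Substituting into S ≡ 62 (mod 89) gives 15343t ≡ 32 (mod 89), and since 35⁻¹ ≡ 28 (mod 89), t ≡ 6. Hence S ≡ 6082 + 15343·6 = 98140 (mod 1365527).

98140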